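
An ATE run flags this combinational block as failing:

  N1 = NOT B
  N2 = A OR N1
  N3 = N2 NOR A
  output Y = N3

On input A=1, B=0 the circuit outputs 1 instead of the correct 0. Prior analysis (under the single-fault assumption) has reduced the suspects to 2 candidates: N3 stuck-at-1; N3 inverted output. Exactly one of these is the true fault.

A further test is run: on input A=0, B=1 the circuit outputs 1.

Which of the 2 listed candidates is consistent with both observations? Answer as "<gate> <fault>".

Evaluate each candidate on input A=0, B=1:
  N3 stuck-at-1: N1=0, N2=0, N3=1 [stuck-at-1] → 1 — matches
  N3 inverted output: N1=0, N2=0, N3=0 [inverted output] → 0 — eliminated
Only N3 stuck-at-1 reproduces the observed 1.

N3 stuck-at-1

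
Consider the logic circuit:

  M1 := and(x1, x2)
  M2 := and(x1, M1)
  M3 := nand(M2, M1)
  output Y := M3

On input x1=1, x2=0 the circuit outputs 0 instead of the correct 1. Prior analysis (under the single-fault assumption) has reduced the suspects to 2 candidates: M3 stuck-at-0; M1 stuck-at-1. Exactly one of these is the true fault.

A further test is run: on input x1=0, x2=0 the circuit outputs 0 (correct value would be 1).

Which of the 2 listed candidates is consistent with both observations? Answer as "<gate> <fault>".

M3 stuck-at-0

Evaluate each candidate on input x1=0, x2=0:
  M3 stuck-at-0: M1=0, M2=0, M3=0 [stuck-at-0] → 0 — matches
  M1 stuck-at-1: M1=1 [stuck-at-1], M2=0, M3=1 → 1 — eliminated
Only M3 stuck-at-0 reproduces the observed 0.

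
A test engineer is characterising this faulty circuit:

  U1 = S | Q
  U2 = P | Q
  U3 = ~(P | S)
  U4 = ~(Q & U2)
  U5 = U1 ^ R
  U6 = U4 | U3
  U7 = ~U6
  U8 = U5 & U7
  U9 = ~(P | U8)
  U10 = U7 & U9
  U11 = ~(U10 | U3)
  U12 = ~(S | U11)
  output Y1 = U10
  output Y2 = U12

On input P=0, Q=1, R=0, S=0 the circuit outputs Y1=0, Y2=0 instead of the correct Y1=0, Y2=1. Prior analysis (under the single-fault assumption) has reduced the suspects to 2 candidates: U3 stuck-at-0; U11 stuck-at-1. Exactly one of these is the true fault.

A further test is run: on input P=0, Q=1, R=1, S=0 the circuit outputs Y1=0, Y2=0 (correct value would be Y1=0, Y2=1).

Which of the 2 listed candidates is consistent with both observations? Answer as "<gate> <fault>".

Evaluate each candidate on input P=0, Q=1, R=1, S=0:
  U3 stuck-at-0: U1=1, U2=1, U3=0 [stuck-at-0], U4=0, U5=0, U6=0, U7=1, U8=0, U9=1, U10=1, U11=0, U12=1 → Y1=1, Y2=1 — eliminated
  U11 stuck-at-1: U1=1, U2=1, U3=1, U4=0, U5=0, U6=1, U7=0, U8=0, U9=1, U10=0, U11=1 [stuck-at-1], U12=0 → Y1=0, Y2=0 — matches
Only U11 stuck-at-1 reproduces the observed Y1=0, Y2=0.

U11 stuck-at-1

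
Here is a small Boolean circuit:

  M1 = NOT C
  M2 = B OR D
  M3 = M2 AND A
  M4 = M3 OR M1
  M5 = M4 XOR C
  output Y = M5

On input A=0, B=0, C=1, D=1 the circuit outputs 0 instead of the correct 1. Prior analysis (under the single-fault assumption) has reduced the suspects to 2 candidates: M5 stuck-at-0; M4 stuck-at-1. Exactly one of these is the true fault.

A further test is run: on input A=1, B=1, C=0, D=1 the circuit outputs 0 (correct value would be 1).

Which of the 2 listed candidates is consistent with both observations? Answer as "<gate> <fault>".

M5 stuck-at-0

Evaluate each candidate on input A=1, B=1, C=0, D=1:
  M5 stuck-at-0: M1=1, M2=1, M3=1, M4=1, M5=0 [stuck-at-0] → 0 — matches
  M4 stuck-at-1: M1=1, M2=1, M3=1, M4=1 [stuck-at-1], M5=1 → 1 — eliminated
Only M5 stuck-at-0 reproduces the observed 0.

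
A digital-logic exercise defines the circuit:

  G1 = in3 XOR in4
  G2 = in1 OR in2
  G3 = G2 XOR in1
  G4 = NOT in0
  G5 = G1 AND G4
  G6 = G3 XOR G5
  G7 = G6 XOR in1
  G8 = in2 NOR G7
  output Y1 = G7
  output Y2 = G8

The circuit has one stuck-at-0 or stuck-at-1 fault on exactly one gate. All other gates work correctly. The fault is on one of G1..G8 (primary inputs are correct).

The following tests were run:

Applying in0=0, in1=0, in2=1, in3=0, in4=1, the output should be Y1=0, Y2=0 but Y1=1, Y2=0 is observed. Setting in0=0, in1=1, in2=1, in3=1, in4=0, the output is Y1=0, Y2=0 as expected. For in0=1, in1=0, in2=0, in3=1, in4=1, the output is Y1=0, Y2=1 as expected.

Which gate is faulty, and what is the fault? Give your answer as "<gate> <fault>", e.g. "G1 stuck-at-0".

Fault-free values for test 1 (in0=0, in1=0, in2=1, in3=0, in4=1): G1=1, G2=1, G3=1, G4=1, G5=1, G6=0, G7=0, G8=0, giving Y1=0, Y2=0. Observed Y1=1, Y2=0.
Test 1: faults giving observed Y1=1, Y2=0 are {G1 stuck-at-0, G2 stuck-at-0, G3 stuck-at-0, G4 stuck-at-0, G5 stuck-at-0, G6 stuck-at-1, G7 stuck-at-1}.
Test 2 (in0=0, in1=1, in2=1, in3=1, in4=0): fault-free G1=1, G2=1, G3=0, G4=1, G5=1, G6=1, G7=0, G8=0 → Y1=0, Y2=0; observed Y1=0, Y2=0. Eliminates G1 stuck-at-0, G2 stuck-at-0, G4 stuck-at-0, G5 stuck-at-0, G7 stuck-at-1.
Test 3 (in0=1, in1=0, in2=0, in3=1, in4=1): fault-free G1=0, G2=0, G3=0, G4=0, G5=0, G6=0, G7=0, G8=1 → Y1=0, Y2=1; observed Y1=0, Y2=1. Eliminates G6 stuck-at-1.
Only G3 stuck-at-0 is consistent with every test.

G3 stuck-at-0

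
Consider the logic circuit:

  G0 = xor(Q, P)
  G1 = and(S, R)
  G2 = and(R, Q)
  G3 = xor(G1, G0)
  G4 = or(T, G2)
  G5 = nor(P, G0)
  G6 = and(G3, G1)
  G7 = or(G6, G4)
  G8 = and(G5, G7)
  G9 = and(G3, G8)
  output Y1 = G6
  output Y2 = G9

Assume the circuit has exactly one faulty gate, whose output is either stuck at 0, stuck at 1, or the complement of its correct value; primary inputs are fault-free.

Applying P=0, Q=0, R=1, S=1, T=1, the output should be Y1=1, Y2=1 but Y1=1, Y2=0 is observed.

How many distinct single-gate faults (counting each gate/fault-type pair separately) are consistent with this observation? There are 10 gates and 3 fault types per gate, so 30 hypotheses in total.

Fault-free: G0=0, G1=1, G2=0, G3=1, G4=1, G5=1, G6=1, G7=1, G8=1, G9=1 → Y1=1, Y2=1. Observed Y1=1, Y2=0.
  G0: none of the 3 fault types match ✗
  G1: none of the 3 fault types match ✗
  G2: none of the 3 fault types match ✗
  G3: none of the 3 fault types match ✗
  G4: none of the 3 fault types match ✗
  G5: stuck-at-0, inverted output ✓; others ✗
  G6: none of the 3 fault types match ✗
  G7: stuck-at-0, inverted output ✓; others ✗
  G8: stuck-at-0, inverted output ✓; others ✗
  G9: stuck-at-0, inverted output ✓; others ✗
Consistent faults: {G5 stuck-at-0, G5 inverted output, G7 stuck-at-0, G7 inverted output, G8 stuck-at-0, G8 inverted output, G9 stuck-at-0, G9 inverted output} — 8 in all.

8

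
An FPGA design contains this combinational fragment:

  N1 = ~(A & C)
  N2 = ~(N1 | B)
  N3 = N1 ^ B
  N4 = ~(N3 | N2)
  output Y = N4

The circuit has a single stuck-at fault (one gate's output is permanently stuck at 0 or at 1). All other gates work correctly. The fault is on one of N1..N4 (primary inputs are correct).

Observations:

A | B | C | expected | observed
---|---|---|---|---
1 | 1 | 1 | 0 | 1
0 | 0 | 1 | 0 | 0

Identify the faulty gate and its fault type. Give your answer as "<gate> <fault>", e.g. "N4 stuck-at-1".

Fault-free values for test 1 (A=1, B=1, C=1): N1=0, N2=0, N3=1, N4=0, giving Y=0. Observed 1.
Test 1: faults giving observed 1 are {N1 stuck-at-1, N3 stuck-at-0, N4 stuck-at-1}.
Test 2 (A=0, B=0, C=1): fault-free N1=1, N2=0, N3=1, N4=0 → 0; observed 0. Eliminates N3 stuck-at-0, N4 stuck-at-1.
Only N1 stuck-at-1 is consistent with every test.

N1 stuck-at-1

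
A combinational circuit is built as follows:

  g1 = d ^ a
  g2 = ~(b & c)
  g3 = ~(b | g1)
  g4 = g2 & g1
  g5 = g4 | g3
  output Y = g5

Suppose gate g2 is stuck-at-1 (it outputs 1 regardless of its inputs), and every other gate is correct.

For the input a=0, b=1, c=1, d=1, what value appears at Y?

Propagate with g2 forced: g1=1, g2=1 [stuck-at-1], g3=0, g4=1, g5=1.
So Y = 1. (Without the fault it would be 0.)

1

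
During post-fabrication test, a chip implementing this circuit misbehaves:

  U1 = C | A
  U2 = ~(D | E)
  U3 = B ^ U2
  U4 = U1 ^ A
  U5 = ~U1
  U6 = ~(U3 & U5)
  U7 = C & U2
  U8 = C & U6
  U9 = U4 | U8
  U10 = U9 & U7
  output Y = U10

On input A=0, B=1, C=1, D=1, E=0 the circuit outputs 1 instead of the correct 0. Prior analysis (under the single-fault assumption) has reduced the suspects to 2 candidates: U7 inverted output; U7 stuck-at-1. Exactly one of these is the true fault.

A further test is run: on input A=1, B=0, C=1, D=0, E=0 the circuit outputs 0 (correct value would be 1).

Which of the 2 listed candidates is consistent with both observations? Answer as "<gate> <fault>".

Evaluate each candidate on input A=1, B=0, C=1, D=0, E=0:
  U7 inverted output: U1=1, U2=1, U3=1, U4=0, U5=0, U6=1, U7=0 [inverted output], U8=1, U9=1, U10=0 → 0 — matches
  U7 stuck-at-1: U1=1, U2=1, U3=1, U4=0, U5=0, U6=1, U7=1 [stuck-at-1], U8=1, U9=1, U10=1 → 1 — eliminated
Only U7 inverted output reproduces the observed 0.

U7 inverted output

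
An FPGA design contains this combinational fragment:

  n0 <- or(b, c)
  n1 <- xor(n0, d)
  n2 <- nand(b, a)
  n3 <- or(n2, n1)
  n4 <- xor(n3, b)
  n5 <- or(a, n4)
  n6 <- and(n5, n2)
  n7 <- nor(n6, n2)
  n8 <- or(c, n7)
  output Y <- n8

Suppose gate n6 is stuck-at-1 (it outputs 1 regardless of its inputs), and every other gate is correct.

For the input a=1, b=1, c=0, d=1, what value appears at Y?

Propagate with n6 forced: n0=1, n1=0, n2=0, n3=0, n4=1, n5=1, n6=1 [stuck-at-1], n7=0, n8=0.
So Y = 0. (Without the fault it would be 1.)

0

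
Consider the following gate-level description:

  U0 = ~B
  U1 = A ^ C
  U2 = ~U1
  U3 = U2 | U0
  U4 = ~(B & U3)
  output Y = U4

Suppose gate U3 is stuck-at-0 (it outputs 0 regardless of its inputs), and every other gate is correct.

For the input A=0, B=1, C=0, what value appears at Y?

Propagate with U3 forced: U0=0, U1=0, U2=1, U3=0 [stuck-at-0], U4=1.
So Y = 1. (Without the fault it would be 0.)

1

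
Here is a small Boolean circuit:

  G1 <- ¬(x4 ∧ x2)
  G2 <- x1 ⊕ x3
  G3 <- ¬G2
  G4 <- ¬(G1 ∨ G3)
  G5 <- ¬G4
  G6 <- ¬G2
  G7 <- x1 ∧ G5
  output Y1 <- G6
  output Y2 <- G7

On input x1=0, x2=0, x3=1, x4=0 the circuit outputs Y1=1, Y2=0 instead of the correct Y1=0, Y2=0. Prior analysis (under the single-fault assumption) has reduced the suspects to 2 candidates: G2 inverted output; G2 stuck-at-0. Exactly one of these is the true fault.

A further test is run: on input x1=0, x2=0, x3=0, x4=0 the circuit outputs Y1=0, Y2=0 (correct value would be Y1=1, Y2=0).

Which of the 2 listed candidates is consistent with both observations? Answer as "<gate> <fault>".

G2 inverted output

Evaluate each candidate on input x1=0, x2=0, x3=0, x4=0:
  G2 inverted output: G1=1, G2=1 [inverted output], G3=0, G4=0, G5=1, G6=0, G7=0 → Y1=0, Y2=0 — matches
  G2 stuck-at-0: G1=1, G2=0 [stuck-at-0], G3=1, G4=0, G5=1, G6=1, G7=0 → Y1=1, Y2=0 — eliminated
Only G2 inverted output reproduces the observed Y1=0, Y2=0.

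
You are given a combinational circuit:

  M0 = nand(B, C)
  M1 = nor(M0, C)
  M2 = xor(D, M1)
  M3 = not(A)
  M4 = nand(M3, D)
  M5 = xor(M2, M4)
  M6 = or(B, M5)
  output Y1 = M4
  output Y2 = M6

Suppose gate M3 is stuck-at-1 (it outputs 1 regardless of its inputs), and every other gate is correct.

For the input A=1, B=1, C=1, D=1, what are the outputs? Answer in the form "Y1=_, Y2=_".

Propagate with M3 forced: M0=0, M1=0, M2=1, M3=1 [stuck-at-1], M4=0, M5=1, M6=1.
So the outputs are Y1=0, Y2=1. (Without the fault they would be Y1=1, Y2=1.)

Y1=0, Y2=1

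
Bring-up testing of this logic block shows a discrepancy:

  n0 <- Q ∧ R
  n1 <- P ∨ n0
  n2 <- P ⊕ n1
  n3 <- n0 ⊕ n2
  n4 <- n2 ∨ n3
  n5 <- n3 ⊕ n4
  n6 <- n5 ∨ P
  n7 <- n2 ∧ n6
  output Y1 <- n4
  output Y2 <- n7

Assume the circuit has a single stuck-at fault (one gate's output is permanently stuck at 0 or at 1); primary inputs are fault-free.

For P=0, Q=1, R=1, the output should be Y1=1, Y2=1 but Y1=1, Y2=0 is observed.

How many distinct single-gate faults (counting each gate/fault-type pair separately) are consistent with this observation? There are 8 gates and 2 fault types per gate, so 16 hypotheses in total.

6

Fault-free: n0=1, n1=1, n2=1, n3=0, n4=1, n5=1, n6=1, n7=1 → Y1=1, Y2=1. Observed Y1=1, Y2=0.
  n0: none of the 2 fault types match ✗
  n1: stuck-at-0 ✓; others ✗
  n2: stuck-at-0 ✓; others ✗
  n3: stuck-at-1 ✓; others ✗
  n4: none of the 2 fault types match ✗
  n5: stuck-at-0 ✓; others ✗
  n6: stuck-at-0 ✓; others ✗
  n7: stuck-at-0 ✓; others ✗
Consistent faults: {n1 stuck-at-0, n2 stuck-at-0, n3 stuck-at-1, n5 stuck-at-0, n6 stuck-at-0, n7 stuck-at-0} — 6 in all.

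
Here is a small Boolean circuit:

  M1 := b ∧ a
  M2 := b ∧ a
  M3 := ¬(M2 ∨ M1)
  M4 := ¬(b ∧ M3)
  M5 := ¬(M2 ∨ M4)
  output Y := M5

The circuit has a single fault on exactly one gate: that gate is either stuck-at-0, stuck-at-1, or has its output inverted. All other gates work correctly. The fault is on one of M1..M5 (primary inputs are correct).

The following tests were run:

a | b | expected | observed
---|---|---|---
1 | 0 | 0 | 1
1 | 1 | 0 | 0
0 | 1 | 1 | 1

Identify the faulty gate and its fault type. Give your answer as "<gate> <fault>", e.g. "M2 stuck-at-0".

Fault-free values for test 1 (a=1, b=0): M1=0, M2=0, M3=1, M4=1, M5=0, giving Y=0. Observed 1.
Test 1: faults giving observed 1 are {M4 stuck-at-0, M4 inverted output, M5 stuck-at-1, M5 inverted output}.
Test 2 (a=1, b=1): fault-free M1=1, M2=1, M3=0, M4=1, M5=0 → 0; observed 0. Eliminates M5 stuck-at-1, M5 inverted output.
Test 3 (a=0, b=1): fault-free M1=0, M2=0, M3=1, M4=0, M5=1 → 1; observed 1. Eliminates M4 inverted output.
Only M4 stuck-at-0 is consistent with every test.

M4 stuck-at-0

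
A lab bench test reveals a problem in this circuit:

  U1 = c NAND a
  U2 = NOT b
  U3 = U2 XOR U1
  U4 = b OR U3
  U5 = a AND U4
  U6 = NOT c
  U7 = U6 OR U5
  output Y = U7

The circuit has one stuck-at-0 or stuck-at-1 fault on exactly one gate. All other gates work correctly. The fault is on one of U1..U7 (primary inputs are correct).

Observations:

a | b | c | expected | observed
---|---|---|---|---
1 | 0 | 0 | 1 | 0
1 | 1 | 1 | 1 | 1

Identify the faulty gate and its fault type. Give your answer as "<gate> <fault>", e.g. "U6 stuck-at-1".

Fault-free values for test 1 (a=1, b=0, c=0): U1=1, U2=1, U3=0, U4=0, U5=0, U6=1, U7=1, giving Y=1. Observed 0.
Test 1: faults giving observed 0 are {U6 stuck-at-0, U7 stuck-at-0}.
Test 2 (a=1, b=1, c=1): fault-free U1=0, U2=0, U3=0, U4=1, U5=1, U6=0, U7=1 → 1; observed 1. Eliminates U7 stuck-at-0.
Only U6 stuck-at-0 is consistent with every test.

U6 stuck-at-0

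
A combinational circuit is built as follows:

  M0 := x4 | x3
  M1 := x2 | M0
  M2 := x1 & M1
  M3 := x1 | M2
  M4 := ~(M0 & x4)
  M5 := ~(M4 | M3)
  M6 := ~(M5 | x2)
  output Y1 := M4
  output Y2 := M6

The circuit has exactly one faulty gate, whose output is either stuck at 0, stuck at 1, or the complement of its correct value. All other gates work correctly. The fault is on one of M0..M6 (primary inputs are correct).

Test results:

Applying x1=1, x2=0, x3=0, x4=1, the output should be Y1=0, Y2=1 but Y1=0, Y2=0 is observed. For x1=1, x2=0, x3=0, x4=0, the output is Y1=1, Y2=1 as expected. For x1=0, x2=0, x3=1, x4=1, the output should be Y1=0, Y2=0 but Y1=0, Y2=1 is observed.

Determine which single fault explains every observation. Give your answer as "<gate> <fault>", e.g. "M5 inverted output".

Fault-free values for test 1 (x1=1, x2=0, x3=0, x4=1): M0=1, M1=1, M2=1, M3=1, M4=0, M5=0, M6=1, giving Y1=0, Y2=1. Observed Y1=0, Y2=0.
Test 1: faults giving observed Y1=0, Y2=0 are {M3 stuck-at-0, M3 inverted output, M5 stuck-at-1, M5 inverted output, M6 stuck-at-0, M6 inverted output}.
Test 2 (x1=1, x2=0, x3=0, x4=0): fault-free M0=0, M1=0, M2=0, M3=1, M4=1, M5=0, M6=1 → Y1=1, Y2=1; observed Y1=1, Y2=1. Eliminates M5 stuck-at-1, M5 inverted output, M6 stuck-at-0, M6 inverted output.
Test 3 (x1=0, x2=0, x3=1, x4=1): fault-free M0=1, M1=1, M2=0, M3=0, M4=0, M5=1, M6=0 → Y1=0, Y2=0; observed Y1=0, Y2=1. Eliminates M3 stuck-at-0.
Only M3 inverted output is consistent with every test.

M3 inverted output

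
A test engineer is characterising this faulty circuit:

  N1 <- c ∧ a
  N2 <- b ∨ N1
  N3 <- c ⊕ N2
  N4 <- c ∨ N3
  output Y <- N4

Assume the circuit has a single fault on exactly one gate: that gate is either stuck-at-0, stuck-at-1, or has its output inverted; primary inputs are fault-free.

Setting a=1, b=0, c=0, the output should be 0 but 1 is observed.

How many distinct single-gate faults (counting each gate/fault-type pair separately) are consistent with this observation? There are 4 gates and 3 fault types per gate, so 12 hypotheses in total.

8

Fault-free: N1=0, N2=0, N3=0, N4=0 → 0. Observed 1.
  N1 stuck-at-0: output 0 ✗
  N1 stuck-at-1: output 1 ✓
  N1 inverted output: output 1 ✓
  N2 stuck-at-0: output 0 ✗
  N2 stuck-at-1: output 1 ✓
  N2 inverted output: output 1 ✓
  N3 stuck-at-0: output 0 ✗
  N3 stuck-at-1: output 1 ✓
  N3 inverted output: output 1 ✓
  N4 stuck-at-0: output 0 ✗
  N4 stuck-at-1: output 1 ✓
  N4 inverted output: output 1 ✓
Consistent faults: {N1 stuck-at-1, N1 inverted output, N2 stuck-at-1, N2 inverted output, N3 stuck-at-1, N3 inverted output, N4 stuck-at-1, N4 inverted output} — 8 in all.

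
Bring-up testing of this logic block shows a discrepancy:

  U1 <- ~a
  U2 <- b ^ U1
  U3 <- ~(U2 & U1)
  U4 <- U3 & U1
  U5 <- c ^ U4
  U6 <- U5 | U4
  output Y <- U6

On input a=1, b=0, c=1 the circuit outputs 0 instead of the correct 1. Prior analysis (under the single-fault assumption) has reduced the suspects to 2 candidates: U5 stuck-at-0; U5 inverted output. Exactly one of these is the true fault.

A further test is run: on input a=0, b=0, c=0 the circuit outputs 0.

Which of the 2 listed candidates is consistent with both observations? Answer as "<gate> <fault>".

U5 stuck-at-0

Evaluate each candidate on input a=0, b=0, c=0:
  U5 stuck-at-0: U1=1, U2=1, U3=0, U4=0, U5=0 [stuck-at-0], U6=0 → 0 — matches
  U5 inverted output: U1=1, U2=1, U3=0, U4=0, U5=1 [inverted output], U6=1 → 1 — eliminated
Only U5 stuck-at-0 reproduces the observed 0.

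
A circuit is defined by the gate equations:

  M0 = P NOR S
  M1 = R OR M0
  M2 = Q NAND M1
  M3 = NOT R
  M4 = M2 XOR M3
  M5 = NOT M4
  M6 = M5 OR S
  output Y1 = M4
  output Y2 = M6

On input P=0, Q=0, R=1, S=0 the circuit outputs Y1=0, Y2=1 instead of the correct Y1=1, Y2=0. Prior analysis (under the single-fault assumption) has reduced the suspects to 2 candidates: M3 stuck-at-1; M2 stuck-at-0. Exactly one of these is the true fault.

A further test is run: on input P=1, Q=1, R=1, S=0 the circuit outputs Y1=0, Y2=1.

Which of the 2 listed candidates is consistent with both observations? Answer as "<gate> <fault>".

Evaluate each candidate on input P=1, Q=1, R=1, S=0:
  M3 stuck-at-1: M0=0, M1=1, M2=0, M3=1 [stuck-at-1], M4=1, M5=0, M6=0 → Y1=1, Y2=0 — eliminated
  M2 stuck-at-0: M0=0, M1=1, M2=0 [stuck-at-0], M3=0, M4=0, M5=1, M6=1 → Y1=0, Y2=1 — matches
Only M2 stuck-at-0 reproduces the observed Y1=0, Y2=1.

M2 stuck-at-0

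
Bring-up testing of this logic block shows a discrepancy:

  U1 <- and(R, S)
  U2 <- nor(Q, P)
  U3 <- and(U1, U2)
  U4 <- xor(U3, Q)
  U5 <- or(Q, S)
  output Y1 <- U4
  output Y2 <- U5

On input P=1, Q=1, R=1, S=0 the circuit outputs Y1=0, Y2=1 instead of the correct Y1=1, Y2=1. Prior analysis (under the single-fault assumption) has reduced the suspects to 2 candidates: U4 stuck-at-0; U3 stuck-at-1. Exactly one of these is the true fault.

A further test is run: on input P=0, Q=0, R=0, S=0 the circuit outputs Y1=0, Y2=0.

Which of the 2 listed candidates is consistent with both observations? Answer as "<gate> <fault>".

U4 stuck-at-0

Evaluate each candidate on input P=0, Q=0, R=0, S=0:
  U4 stuck-at-0: U1=0, U2=1, U3=0, U4=0 [stuck-at-0], U5=0 → Y1=0, Y2=0 — matches
  U3 stuck-at-1: U1=0, U2=1, U3=1 [stuck-at-1], U4=1, U5=0 → Y1=1, Y2=0 — eliminated
Only U4 stuck-at-0 reproduces the observed Y1=0, Y2=0.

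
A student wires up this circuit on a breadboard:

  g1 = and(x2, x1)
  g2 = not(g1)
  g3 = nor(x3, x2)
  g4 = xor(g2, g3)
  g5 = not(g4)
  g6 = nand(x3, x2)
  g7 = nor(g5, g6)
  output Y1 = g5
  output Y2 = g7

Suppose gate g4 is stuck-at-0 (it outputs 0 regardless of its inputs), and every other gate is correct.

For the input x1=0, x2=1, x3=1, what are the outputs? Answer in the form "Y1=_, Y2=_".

Y1=1, Y2=0

Propagate with g4 forced: g1=0, g2=1, g3=0, g4=0 [stuck-at-0], g5=1, g6=0, g7=0.
So the outputs are Y1=1, Y2=0. (Without the fault they would be Y1=0, Y2=1.)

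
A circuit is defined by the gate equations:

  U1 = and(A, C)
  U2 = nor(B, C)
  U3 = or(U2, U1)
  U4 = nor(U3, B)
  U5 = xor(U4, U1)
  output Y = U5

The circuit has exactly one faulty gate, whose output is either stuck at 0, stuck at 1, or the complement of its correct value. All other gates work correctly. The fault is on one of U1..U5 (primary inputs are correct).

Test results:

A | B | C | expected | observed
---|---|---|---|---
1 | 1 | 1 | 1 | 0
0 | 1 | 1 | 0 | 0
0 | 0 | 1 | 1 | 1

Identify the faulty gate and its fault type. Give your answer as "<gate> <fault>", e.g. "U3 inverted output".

Fault-free values for test 1 (A=1, B=1, C=1): U1=1, U2=0, U3=1, U4=0, U5=1, giving Y=1. Observed 0.
Test 1: faults giving observed 0 are {U1 stuck-at-0, U1 inverted output, U4 stuck-at-1, U4 inverted output, U5 stuck-at-0, U5 inverted output}.
Test 2 (A=0, B=1, C=1): fault-free U1=0, U2=0, U3=0, U4=0, U5=0 → 0; observed 0. Eliminates U1 inverted output, U4 stuck-at-1, U4 inverted output, U5 inverted output.
Test 3 (A=0, B=0, C=1): fault-free U1=0, U2=0, U3=0, U4=1, U5=1 → 1; observed 1. Eliminates U5 stuck-at-0.
Only U1 stuck-at-0 is consistent with every test.

U1 stuck-at-0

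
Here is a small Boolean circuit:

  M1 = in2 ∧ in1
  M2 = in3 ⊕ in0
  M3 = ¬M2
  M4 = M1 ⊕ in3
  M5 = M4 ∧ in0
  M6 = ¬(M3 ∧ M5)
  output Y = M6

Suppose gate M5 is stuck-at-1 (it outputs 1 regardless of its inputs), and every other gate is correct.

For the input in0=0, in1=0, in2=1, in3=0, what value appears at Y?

0

Propagate with M5 forced: M1=0, M2=0, M3=1, M4=0, M5=1 [stuck-at-1], M6=0.
So Y = 0. (Without the fault it would be 1.)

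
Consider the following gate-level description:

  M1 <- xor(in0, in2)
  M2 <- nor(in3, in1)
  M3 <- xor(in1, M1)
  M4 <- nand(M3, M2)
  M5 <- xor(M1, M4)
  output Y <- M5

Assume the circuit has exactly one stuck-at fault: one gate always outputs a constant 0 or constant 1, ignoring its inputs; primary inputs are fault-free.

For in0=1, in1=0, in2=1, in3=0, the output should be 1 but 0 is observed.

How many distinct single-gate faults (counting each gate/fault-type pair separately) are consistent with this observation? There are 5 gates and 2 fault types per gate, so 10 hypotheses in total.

3

Fault-free: M1=0, M2=1, M3=0, M4=1, M5=1 → 1. Observed 0.
  M1 stuck-at-0: output 1 ✗
  M1 stuck-at-1: output 1 ✗
  M2 stuck-at-0: output 1 ✗
  M2 stuck-at-1: output 1 ✗
  M3 stuck-at-0: output 1 ✗
  M3 stuck-at-1: output 0 ✓
  M4 stuck-at-0: output 0 ✓
  M4 stuck-at-1: output 1 ✗
  M5 stuck-at-0: output 0 ✓
  M5 stuck-at-1: output 1 ✗
Consistent faults: {M3 stuck-at-1, M4 stuck-at-0, M5 stuck-at-0} — 3 in all.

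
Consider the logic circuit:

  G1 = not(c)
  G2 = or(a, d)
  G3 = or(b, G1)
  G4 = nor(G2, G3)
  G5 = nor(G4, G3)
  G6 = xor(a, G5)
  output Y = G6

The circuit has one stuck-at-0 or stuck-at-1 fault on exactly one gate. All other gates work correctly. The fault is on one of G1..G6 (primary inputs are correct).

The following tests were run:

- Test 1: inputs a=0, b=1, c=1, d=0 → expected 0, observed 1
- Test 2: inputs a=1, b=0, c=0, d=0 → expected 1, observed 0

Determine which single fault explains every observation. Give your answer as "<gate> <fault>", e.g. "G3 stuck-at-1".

G5 stuck-at-1

Fault-free values for test 1 (a=0, b=1, c=1, d=0): G1=0, G2=0, G3=1, G4=0, G5=0, G6=0, giving Y=0. Observed 1.
Test 1: faults giving observed 1 are {G5 stuck-at-1, G6 stuck-at-1}.
Test 2 (a=1, b=0, c=0, d=0): fault-free G1=1, G2=1, G3=1, G4=0, G5=0, G6=1 → 1; observed 0. Eliminates G6 stuck-at-1.
Only G5 stuck-at-1 is consistent with every test.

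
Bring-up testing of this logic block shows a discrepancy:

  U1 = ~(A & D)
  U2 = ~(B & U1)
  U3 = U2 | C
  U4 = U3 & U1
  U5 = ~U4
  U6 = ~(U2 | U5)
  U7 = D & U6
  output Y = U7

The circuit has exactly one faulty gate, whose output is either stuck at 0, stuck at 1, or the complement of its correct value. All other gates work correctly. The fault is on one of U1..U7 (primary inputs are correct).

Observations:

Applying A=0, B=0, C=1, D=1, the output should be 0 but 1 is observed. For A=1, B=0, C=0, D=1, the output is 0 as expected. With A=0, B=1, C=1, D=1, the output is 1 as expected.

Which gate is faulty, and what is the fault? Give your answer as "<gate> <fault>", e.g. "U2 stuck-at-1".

Fault-free values for test 1 (A=0, B=0, C=1, D=1): U1=1, U2=1, U3=1, U4=1, U5=0, U6=0, U7=0, giving Y=0. Observed 1.
Test 1: faults giving observed 1 are {U2 stuck-at-0, U2 inverted output, U6 stuck-at-1, U6 inverted output, U7 stuck-at-1, U7 inverted output}.
Test 2 (A=1, B=0, C=0, D=1): fault-free U1=0, U2=1, U3=1, U4=0, U5=1, U6=0, U7=0 → 0; observed 0. Eliminates U6 stuck-at-1, U6 inverted output, U7 stuck-at-1, U7 inverted output.
Test 3 (A=0, B=1, C=1, D=1): fault-free U1=1, U2=0, U3=1, U4=1, U5=0, U6=1, U7=1 → 1; observed 1. Eliminates U2 inverted output.
Only U2 stuck-at-0 is consistent with every test.

U2 stuck-at-0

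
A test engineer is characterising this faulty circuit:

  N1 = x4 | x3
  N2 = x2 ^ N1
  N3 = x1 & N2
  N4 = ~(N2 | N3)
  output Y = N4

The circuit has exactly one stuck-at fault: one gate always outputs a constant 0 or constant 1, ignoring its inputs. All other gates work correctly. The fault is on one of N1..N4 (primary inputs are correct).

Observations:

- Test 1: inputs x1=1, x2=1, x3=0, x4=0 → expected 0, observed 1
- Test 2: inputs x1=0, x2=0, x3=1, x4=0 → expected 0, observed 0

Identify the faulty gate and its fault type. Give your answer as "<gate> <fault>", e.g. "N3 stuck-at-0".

N1 stuck-at-1

Fault-free values for test 1 (x1=1, x2=1, x3=0, x4=0): N1=0, N2=1, N3=1, N4=0, giving Y=0. Observed 1.
Test 1: faults giving observed 1 are {N1 stuck-at-1, N2 stuck-at-0, N4 stuck-at-1}.
Test 2 (x1=0, x2=0, x3=1, x4=0): fault-free N1=1, N2=1, N3=0, N4=0 → 0; observed 0. Eliminates N2 stuck-at-0, N4 stuck-at-1.
Only N1 stuck-at-1 is consistent with every test.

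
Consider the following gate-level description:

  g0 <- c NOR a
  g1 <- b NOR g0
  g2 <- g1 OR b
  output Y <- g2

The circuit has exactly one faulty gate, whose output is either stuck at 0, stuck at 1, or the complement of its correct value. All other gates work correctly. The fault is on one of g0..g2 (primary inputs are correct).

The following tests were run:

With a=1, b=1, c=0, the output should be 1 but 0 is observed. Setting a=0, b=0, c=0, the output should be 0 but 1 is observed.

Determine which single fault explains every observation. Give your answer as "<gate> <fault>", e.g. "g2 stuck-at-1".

Fault-free values for test 1 (a=1, b=1, c=0): g0=0, g1=0, g2=1, giving Y=1. Observed 0.
Test 1: faults giving observed 0 are {g2 stuck-at-0, g2 inverted output}.
Test 2 (a=0, b=0, c=0): fault-free g0=1, g1=0, g2=0 → 0; observed 1. Eliminates g2 stuck-at-0.
Only g2 inverted output is consistent with every test.

g2 inverted output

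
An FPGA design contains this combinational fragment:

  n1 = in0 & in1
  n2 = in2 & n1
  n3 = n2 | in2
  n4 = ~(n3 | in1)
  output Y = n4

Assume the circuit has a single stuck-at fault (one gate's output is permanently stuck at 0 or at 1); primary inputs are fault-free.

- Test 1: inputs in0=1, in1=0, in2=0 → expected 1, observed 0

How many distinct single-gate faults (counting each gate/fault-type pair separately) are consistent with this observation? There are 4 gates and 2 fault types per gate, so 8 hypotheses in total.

Fault-free: n1=0, n2=0, n3=0, n4=1 → 1. Observed 0.
  n1 stuck-at-0: output 1 ✗
  n1 stuck-at-1: output 1 ✗
  n2 stuck-at-0: output 1 ✗
  n2 stuck-at-1: output 0 ✓
  n3 stuck-at-0: output 1 ✗
  n3 stuck-at-1: output 0 ✓
  n4 stuck-at-0: output 0 ✓
  n4 stuck-at-1: output 1 ✗
Consistent faults: {n2 stuck-at-1, n3 stuck-at-1, n4 stuck-at-0} — 3 in all.

3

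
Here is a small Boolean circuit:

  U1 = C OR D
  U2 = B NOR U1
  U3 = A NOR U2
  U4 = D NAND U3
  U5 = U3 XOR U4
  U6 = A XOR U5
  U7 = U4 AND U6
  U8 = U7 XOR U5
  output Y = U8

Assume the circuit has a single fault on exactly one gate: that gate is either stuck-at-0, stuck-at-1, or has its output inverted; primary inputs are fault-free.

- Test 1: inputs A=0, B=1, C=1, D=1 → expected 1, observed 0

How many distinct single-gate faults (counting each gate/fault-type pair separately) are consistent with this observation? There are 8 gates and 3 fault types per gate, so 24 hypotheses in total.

Fault-free: U1=1, U2=0, U3=1, U4=0, U5=1, U6=1, U7=0, U8=1 → 1. Observed 0.
  U1: none of the 3 fault types match ✗
  U2: stuck-at-1, inverted output ✓; others ✗
  U3: stuck-at-0, inverted output ✓; others ✗
  U4: stuck-at-1, inverted output ✓; others ✗
  U5: stuck-at-0, inverted output ✓; others ✗
  U6: none of the 3 fault types match ✗
  U7: stuck-at-1, inverted output ✓; others ✗
  U8: stuck-at-0, inverted output ✓; others ✗
Consistent faults: {U2 stuck-at-1, U2 inverted output, U3 stuck-at-0, U3 inverted output, U4 stuck-at-1, U4 inverted output, U5 stuck-at-0, U5 inverted output, U7 stuck-at-1, U7 inverted output, U8 stuck-at-0, U8 inverted output} — 12 in all.

12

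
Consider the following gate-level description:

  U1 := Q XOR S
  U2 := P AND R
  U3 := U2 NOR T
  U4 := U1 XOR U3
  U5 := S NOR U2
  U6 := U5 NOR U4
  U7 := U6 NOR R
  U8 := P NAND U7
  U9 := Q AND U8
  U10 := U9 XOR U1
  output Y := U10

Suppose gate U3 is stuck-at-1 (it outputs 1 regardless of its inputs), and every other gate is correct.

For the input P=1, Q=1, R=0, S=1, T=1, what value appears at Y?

Propagate with U3 forced: U1=0, U2=0, U3=1 [stuck-at-1], U4=1, U5=0, U6=0, U7=1, U8=0, U9=0, U10=0.
So Y = 0. (Without the fault it would be 1.)

0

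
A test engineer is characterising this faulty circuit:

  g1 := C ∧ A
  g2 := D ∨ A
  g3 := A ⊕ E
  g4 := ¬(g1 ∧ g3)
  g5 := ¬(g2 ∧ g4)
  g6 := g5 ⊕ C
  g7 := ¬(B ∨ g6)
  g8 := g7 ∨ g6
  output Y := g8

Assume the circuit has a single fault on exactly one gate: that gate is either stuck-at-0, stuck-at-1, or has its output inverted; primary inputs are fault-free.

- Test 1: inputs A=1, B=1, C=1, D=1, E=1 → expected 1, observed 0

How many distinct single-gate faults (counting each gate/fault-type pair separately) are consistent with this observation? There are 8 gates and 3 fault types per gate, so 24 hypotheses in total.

Fault-free: g1=1, g2=1, g3=0, g4=1, g5=0, g6=1, g7=0, g8=1 → 1. Observed 0.
  g1: none of the 3 fault types match ✗
  g2: stuck-at-0, inverted output ✓; others ✗
  g3: stuck-at-1, inverted output ✓; others ✗
  g4: stuck-at-0, inverted output ✓; others ✗
  g5: stuck-at-1, inverted output ✓; others ✗
  g6: stuck-at-0, inverted output ✓; others ✗
  g7: none of the 3 fault types match ✗
  g8: stuck-at-0, inverted output ✓; others ✗
Consistent faults: {g2 stuck-at-0, g2 inverted output, g3 stuck-at-1, g3 inverted output, g4 stuck-at-0, g4 inverted output, g5 stuck-at-1, g5 inverted output, g6 stuck-at-0, g6 inverted output, g8 stuck-at-0, g8 inverted output} — 12 in all.

12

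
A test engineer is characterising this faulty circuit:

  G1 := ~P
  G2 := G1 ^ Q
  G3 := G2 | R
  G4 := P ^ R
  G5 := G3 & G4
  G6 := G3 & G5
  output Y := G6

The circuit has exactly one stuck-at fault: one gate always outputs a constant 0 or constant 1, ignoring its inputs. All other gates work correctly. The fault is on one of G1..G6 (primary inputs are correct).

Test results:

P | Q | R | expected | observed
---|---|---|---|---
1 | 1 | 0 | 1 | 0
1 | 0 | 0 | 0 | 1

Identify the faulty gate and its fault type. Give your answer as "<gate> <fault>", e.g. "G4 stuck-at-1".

G1 stuck-at-1

Fault-free values for test 1 (P=1, Q=1, R=0): G1=0, G2=1, G3=1, G4=1, G5=1, G6=1, giving Y=1. Observed 0.
Test 1: faults giving observed 0 are {G1 stuck-at-1, G2 stuck-at-0, G3 stuck-at-0, G4 stuck-at-0, G5 stuck-at-0, G6 stuck-at-0}.
Test 2 (P=1, Q=0, R=0): fault-free G1=0, G2=0, G3=0, G4=1, G5=0, G6=0 → 0; observed 1. Eliminates G2 stuck-at-0, G3 stuck-at-0, G4 stuck-at-0, G5 stuck-at-0, G6 stuck-at-0.
Only G1 stuck-at-1 is consistent with every test.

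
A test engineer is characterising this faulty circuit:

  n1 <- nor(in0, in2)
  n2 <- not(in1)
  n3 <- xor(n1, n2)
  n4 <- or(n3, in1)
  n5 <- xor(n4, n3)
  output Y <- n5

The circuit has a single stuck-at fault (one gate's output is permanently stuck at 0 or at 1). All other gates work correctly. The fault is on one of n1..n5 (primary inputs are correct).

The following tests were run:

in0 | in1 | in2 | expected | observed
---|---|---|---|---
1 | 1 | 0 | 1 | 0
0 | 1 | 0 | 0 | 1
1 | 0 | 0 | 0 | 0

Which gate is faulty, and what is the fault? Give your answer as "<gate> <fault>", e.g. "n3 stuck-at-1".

n2 stuck-at-1

Fault-free values for test 1 (in0=1, in1=1, in2=0): n1=0, n2=0, n3=0, n4=1, n5=1, giving Y=1. Observed 0.
Test 1: faults giving observed 0 are {n1 stuck-at-1, n2 stuck-at-1, n3 stuck-at-1, n4 stuck-at-0, n5 stuck-at-0}.
Test 2 (in0=0, in1=1, in2=0): fault-free n1=1, n2=0, n3=1, n4=1, n5=0 → 0; observed 1. Eliminates n1 stuck-at-1, n3 stuck-at-1, n5 stuck-at-0.
Test 3 (in0=1, in1=0, in2=0): fault-free n1=0, n2=1, n3=1, n4=1, n5=0 → 0; observed 0. Eliminates n4 stuck-at-0.
Only n2 stuck-at-1 is consistent with every test.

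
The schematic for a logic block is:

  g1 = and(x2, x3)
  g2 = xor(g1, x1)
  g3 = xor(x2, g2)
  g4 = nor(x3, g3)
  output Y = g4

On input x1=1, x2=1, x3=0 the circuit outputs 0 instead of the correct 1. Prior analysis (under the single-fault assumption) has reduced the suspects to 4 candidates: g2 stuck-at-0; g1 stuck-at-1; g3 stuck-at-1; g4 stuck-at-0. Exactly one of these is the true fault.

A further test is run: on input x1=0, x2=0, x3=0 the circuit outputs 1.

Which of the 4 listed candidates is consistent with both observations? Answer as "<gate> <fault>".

g2 stuck-at-0

Evaluate each candidate on input x1=0, x2=0, x3=0:
  g2 stuck-at-0: g1=0, g2=0 [stuck-at-0], g3=0, g4=1 → 1 — matches
  g1 stuck-at-1: g1=1 [stuck-at-1], g2=1, g3=1, g4=0 → 0 — eliminated
  g3 stuck-at-1: g1=0, g2=0, g3=1 [stuck-at-1], g4=0 → 0 — eliminated
  g4 stuck-at-0: g1=0, g2=0, g3=0, g4=0 [stuck-at-0] → 0 — eliminated
Only g2 stuck-at-0 reproduces the observed 1.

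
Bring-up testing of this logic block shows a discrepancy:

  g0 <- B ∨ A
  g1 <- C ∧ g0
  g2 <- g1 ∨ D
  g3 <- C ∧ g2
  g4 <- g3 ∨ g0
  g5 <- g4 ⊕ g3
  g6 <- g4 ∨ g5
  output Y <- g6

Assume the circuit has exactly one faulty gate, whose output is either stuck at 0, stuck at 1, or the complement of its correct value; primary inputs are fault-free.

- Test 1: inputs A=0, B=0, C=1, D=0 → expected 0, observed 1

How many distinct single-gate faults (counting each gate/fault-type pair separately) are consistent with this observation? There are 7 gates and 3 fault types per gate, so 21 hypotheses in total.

Fault-free: g0=0, g1=0, g2=0, g3=0, g4=0, g5=0, g6=0 → 0. Observed 1.
  g0: stuck-at-1, inverted output ✓; others ✗
  g1: stuck-at-1, inverted output ✓; others ✗
  g2: stuck-at-1, inverted output ✓; others ✗
  g3: stuck-at-1, inverted output ✓; others ✗
  g4: stuck-at-1, inverted output ✓; others ✗
  g5: stuck-at-1, inverted output ✓; others ✗
  g6: stuck-at-1, inverted output ✓; others ✗
Consistent faults: {g0 stuck-at-1, g0 inverted output, g1 stuck-at-1, g1 inverted output, g2 stuck-at-1, g2 inverted output, g3 stuck-at-1, g3 inverted output, g4 stuck-at-1, g4 inverted output, g5 stuck-at-1, g5 inverted output, g6 stuck-at-1, g6 inverted output} — 14 in all.

14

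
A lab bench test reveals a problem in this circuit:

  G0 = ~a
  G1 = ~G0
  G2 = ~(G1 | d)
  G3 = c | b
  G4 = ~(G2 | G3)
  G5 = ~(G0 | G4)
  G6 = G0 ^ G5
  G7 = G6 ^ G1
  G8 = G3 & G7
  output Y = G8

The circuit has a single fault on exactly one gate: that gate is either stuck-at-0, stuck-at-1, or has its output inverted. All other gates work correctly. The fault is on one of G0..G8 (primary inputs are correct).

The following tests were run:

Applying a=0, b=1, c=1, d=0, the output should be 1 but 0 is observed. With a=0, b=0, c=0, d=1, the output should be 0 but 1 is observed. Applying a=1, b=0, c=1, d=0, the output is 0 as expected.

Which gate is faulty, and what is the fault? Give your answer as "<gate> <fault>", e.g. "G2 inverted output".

Fault-free values for test 1 (a=0, b=1, c=1, d=0): G0=1, G1=0, G2=1, G3=1, G4=0, G5=0, G6=1, G7=1, G8=1, giving Y=1. Observed 0.
Test 1: faults giving observed 0 are {G0 stuck-at-0, G0 inverted output, G1 stuck-at-1, G1 inverted output, G3 stuck-at-0, G3 inverted output, G5 stuck-at-1, G5 inverted output, G6 stuck-at-0, G6 inverted output, G7 stuck-at-0, G7 inverted output, G8 stuck-at-0, G8 inverted output}.
Test 2 (a=0, b=0, c=0, d=1): fault-free G0=1, G1=0, G2=0, G3=0, G4=1, G5=0, G6=1, G7=1, G8=0 → 0; observed 1. Eliminates G0 stuck-at-0, G0 inverted output, G1 stuck-at-1, G1 inverted output, G3 stuck-at-0, G5 stuck-at-1, G5 inverted output, G6 stuck-at-0, G6 inverted output, G7 stuck-at-0, G7 inverted output, G8 stuck-at-0.
Test 3 (a=1, b=0, c=1, d=0): fault-free G0=0, G1=1, G2=0, G3=1, G4=0, G5=1, G6=1, G7=0, G8=0 → 0; observed 0. Eliminates G8 inverted output.
Only G3 inverted output is consistent with every test.

G3 inverted output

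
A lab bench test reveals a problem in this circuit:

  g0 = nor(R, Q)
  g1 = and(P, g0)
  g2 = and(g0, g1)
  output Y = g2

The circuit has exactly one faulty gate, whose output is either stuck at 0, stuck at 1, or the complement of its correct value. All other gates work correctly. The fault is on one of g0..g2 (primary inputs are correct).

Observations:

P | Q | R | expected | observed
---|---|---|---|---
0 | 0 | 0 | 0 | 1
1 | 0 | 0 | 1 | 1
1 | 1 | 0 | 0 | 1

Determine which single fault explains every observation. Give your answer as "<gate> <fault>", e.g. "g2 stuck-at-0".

g2 stuck-at-1

Fault-free values for test 1 (P=0, Q=0, R=0): g0=1, g1=0, g2=0, giving Y=0. Observed 1.
Test 1: faults giving observed 1 are {g1 stuck-at-1, g1 inverted output, g2 stuck-at-1, g2 inverted output}.
Test 2 (P=1, Q=0, R=0): fault-free g0=1, g1=1, g2=1 → 1; observed 1. Eliminates g1 inverted output, g2 inverted output.
Test 3 (P=1, Q=1, R=0): fault-free g0=0, g1=0, g2=0 → 0; observed 1. Eliminates g1 stuck-at-1.
Only g2 stuck-at-1 is consistent with every test.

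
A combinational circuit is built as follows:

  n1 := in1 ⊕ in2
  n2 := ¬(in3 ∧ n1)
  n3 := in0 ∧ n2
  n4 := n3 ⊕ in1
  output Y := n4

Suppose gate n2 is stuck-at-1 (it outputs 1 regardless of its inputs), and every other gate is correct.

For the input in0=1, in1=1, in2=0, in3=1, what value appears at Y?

0

Propagate with n2 forced: n1=1, n2=1 [stuck-at-1], n3=1, n4=0.
So Y = 0. (Without the fault it would be 1.)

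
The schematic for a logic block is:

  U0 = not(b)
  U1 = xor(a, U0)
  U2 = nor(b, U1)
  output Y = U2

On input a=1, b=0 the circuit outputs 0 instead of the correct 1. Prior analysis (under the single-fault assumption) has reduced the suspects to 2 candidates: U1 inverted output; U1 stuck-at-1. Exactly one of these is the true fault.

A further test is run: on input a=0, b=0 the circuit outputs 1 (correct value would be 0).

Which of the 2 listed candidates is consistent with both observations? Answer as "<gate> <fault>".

U1 inverted output

Evaluate each candidate on input a=0, b=0:
  U1 inverted output: U0=1, U1=0 [inverted output], U2=1 → 1 — matches
  U1 stuck-at-1: U0=1, U1=1 [stuck-at-1], U2=0 → 0 — eliminated
Only U1 inverted output reproduces the observed 1.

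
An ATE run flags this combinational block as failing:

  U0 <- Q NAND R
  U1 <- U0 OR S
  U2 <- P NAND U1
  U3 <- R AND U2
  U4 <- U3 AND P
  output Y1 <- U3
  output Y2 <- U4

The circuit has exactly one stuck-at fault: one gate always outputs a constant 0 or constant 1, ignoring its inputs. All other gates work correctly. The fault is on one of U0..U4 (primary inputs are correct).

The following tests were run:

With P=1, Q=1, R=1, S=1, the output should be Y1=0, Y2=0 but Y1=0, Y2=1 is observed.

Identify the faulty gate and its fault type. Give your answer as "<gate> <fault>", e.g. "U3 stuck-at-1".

U4 stuck-at-1

Fault-free values for test 1 (P=1, Q=1, R=1, S=1): U0=0, U1=1, U2=0, U3=0, U4=0, giving Y1=0, Y2=0. Observed Y1=0, Y2=1.
Test 1: faults giving observed Y1=0, Y2=1 are {U4 stuck-at-1}.
Only U4 stuck-at-1 is consistent with every test.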